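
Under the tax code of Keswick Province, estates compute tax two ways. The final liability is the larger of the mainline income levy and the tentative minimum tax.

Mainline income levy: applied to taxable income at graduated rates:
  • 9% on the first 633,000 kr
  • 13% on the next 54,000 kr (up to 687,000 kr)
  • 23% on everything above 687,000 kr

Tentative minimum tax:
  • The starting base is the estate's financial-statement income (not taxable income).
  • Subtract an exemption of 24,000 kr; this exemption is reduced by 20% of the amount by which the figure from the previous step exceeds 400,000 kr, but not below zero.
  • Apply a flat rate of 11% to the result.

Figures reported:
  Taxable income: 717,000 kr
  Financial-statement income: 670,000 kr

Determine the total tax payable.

73,700 kr

Tentative minimum tax:
  Base (financial-statement income): 670,000 kr
  Exemption: 20% × (670,000 kr − 400,000 kr) = 54,000 kr ≥ 24,000 kr, so the exemption is fully phased out
  Base: 670,000 kr − 0 kr = 670,000 kr
  670,000 kr × 11% = 73,700 kr

Mainline income levy:
  633,000 kr × 9% = 56,970 kr
  54,000 kr × 13% = 7,020 kr
  30,000 kr × 23% = 6,900 kr
  → 70,890 kr

73,700 kr > 70,890 kr, so the tentative minimum tax is the binding amount.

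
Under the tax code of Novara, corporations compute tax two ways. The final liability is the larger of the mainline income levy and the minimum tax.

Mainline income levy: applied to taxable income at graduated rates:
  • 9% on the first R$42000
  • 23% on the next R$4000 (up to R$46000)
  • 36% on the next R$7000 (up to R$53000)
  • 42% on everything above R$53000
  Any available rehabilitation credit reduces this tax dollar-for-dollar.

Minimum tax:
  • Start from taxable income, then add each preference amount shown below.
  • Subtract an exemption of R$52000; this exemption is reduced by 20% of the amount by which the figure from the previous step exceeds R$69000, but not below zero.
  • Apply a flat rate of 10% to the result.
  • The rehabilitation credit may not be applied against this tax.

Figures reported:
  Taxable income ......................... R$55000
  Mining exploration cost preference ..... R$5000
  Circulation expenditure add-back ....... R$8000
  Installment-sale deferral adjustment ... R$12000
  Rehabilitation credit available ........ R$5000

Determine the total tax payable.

R$3060

Mainline income levy:
  R$42000 × 9% = R$3780
  R$4000 × 23% = R$920
  R$7000 × 36% = R$2520
  R$2000 × 42% = R$840
  → R$8060
  Less rehabilitation credit R$5000 → R$3060

Minimum tax:
  Adjusted income: R$55000 + R$5000 + R$8000 + R$12000 = R$80000
  Exemption: R$52000 − 20% × (R$80000 − R$69000) = R$52000 − R$2200 = R$49800
  Base: R$80000 − R$49800 = R$30200
  R$30200 × 10% = R$3020

R$3060 > R$3020, so the mainline income levy governs.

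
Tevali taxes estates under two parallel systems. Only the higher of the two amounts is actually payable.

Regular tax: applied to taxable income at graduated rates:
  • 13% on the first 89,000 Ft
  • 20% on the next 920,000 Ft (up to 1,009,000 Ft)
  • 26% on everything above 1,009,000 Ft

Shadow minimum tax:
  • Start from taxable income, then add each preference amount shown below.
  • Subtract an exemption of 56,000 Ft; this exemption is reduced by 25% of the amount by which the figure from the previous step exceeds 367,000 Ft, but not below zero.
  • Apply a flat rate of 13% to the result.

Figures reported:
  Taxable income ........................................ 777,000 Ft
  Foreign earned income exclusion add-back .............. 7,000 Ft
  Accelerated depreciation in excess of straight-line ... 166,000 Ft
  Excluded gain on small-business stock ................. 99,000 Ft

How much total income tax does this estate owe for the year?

149,170 Ft

Regular tax:
  89,000 Ft × 13% = 11,570 Ft
  688,000 Ft × 20% = 137,600 Ft
  → 149,170 Ft

Shadow minimum tax:
  Adjusted income: 777,000 Ft + 7,000 Ft + 166,000 Ft + 99,000 Ft = 1,049,000 Ft
  Exemption: 25% × (1,049,000 Ft − 367,000 Ft) = 170,500 Ft ≥ 56,000 Ft, so the exemption is fully phased out
  Base: 1,049,000 Ft − 0 Ft = 1,049,000 Ft
  1,049,000 Ft × 13% = 136,370 Ft

149,170 Ft > 136,370 Ft, so the regular tax governs.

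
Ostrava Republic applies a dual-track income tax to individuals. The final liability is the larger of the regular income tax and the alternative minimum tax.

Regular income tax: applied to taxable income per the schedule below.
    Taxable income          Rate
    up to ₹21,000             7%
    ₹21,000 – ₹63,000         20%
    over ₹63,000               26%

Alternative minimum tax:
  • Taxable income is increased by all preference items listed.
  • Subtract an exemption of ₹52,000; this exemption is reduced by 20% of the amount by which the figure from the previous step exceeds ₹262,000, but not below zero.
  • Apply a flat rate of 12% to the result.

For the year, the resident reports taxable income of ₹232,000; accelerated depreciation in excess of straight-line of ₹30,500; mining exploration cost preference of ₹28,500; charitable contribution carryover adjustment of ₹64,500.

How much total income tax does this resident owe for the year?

Regular income tax:
  ₹21,000 × 7% = ₹1,470
  ₹42,000 × 20% = ₹8,400
  ₹169,000 × 26% = ₹43,940
  → ₹53,810

Alternative minimum tax:
  Adjusted income: ₹232,000 + ₹30,500 + ₹28,500 + ₹64,500 = ₹355,500
  Exemption: ₹52,000 − 20% × (₹355,500 − ₹262,000) = ₹52,000 − ₹18,700 = ₹33,300
  Base: ₹355,500 − ₹33,300 = ₹322,200
  ₹322,200 × 12% = ₹38,664

₹53,810 > ₹38,664, so the regular income tax governs.

₹53,810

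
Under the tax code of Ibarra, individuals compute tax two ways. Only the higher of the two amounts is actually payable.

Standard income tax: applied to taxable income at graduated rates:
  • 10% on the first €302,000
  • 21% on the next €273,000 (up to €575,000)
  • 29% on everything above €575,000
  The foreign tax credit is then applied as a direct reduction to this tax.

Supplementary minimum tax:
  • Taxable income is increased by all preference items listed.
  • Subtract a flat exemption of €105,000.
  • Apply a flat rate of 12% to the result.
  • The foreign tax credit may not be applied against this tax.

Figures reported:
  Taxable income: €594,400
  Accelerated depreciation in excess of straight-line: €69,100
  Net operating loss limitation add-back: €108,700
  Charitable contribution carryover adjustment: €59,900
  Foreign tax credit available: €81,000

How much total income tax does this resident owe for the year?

Supplementary minimum tax:
  Adjusted income: €594,400 + €69,100 + €108,700 + €59,900 = €832,100
  Less exemption €105,000 → base €727,100
  €727,100 × 12% = €87,252

Standard income tax:
  €302,000 × 10% = €30,200
  €273,000 × 21% = €57,330
  €19,400 × 29% = €5,626
  → €93,156
  Less foreign tax credit €81,000 → €12,156

€87,252 > €12,156, so the supplementary minimum tax is the binding amount.

€87,252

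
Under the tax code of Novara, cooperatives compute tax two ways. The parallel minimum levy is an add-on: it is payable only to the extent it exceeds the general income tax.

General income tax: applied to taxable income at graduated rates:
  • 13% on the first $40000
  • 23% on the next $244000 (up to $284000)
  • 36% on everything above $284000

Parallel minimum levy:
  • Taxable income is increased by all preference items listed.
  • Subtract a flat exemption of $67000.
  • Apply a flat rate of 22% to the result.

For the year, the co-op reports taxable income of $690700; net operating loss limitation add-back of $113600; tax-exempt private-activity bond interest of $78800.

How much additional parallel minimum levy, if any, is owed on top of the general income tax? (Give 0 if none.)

General income tax:
  $40000 × 13% = $5200
  $244000 × 23% = $56120
  $406700 × 36% = $146412
  → $207732

Parallel minimum levy:
  Adjusted income: $690700 + $113600 + $78800 = $883100
  Less exemption $67000 → base $816100
  $816100 × 22% = $179542

$179542 ≤ $207732, so no add-on is due.

$0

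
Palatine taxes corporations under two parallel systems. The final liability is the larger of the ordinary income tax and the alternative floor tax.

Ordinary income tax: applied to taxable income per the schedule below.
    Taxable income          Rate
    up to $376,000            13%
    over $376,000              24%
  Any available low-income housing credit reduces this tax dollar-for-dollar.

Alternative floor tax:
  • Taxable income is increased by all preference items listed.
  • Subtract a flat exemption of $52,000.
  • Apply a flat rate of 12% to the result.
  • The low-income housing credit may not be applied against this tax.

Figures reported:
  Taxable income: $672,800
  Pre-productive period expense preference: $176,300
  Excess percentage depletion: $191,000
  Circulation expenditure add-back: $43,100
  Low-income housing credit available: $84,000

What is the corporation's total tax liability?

Ordinary income tax:
  $376,000 × 13% = $48,880
  $296,800 × 24% = $71,232
  → $120,112
  Less low-income housing credit $84,000 → $36,112

Alternative floor tax:
  Adjusted income: $672,800 + $176,300 + $191,000 + $43,100 = $1,083,200
  Less exemption $52,000 → base $1,031,200
  $1,031,200 × 12% = $123,744

$123,744 > $36,112, so the alternative floor tax is the binding amount.

$123,744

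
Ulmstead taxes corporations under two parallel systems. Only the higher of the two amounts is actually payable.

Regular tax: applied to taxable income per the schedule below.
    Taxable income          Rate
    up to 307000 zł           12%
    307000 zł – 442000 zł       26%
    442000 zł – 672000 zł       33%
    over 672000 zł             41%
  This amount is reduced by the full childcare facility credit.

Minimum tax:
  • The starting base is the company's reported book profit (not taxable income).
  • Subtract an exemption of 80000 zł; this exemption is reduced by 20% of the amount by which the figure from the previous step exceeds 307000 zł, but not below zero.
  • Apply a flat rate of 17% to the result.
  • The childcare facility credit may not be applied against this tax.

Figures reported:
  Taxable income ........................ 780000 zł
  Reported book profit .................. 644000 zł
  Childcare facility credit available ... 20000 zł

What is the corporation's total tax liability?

Regular tax:
  307000 zł × 12% = 36840 zł
  135000 zł × 26% = 35100 zł
  230000 zł × 33% = 75900 zł
  108000 zł × 41% = 44280 zł
  → 192120 zł
  Less childcare facility credit 20000 zł → 172120 zł

Minimum tax:
  Base (reported book profit): 644000 zł
  Exemption: 80000 zł − 20% × (644000 zł − 307000 zł) = 80000 zł − 67400 zł = 12600 zł
  Base: 644000 zł − 12600 zł = 631400 zł
  631400 zł × 17% = 107338 zł

172120 zł > 107338 zł, so the regular tax governs.

172120 zł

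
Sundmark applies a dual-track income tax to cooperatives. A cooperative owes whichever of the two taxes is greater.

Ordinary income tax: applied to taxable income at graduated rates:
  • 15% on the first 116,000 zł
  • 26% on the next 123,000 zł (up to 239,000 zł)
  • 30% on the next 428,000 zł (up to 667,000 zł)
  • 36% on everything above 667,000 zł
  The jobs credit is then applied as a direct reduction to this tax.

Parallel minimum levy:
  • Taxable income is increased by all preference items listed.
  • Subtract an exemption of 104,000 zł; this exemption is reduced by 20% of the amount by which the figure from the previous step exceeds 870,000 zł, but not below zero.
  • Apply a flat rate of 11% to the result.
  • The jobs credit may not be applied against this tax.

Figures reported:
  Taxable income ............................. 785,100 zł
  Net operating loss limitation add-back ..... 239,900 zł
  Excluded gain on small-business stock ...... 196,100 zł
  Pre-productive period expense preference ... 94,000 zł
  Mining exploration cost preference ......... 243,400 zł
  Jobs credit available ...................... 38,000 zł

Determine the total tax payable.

182,296 zł

Ordinary income tax:
  116,000 zł × 15% = 17,400 zł
  123,000 zł × 26% = 31,980 zł
  428,000 zł × 30% = 128,400 zł
  118,100 zł × 36% = 42,516 zł
  → 220,296 zł
  Less jobs credit 38,000 zł → 182,296 zł

Parallel minimum levy:
  Adjusted income: 785,100 zł + 239,900 zł + 196,100 zł + 94,000 zł + 243,400 zł = 1,558,500 zł
  Exemption: 20% × (1,558,500 zł − 870,000 zł) = 137,700 zł ≥ 104,000 zł, so the exemption is fully phased out
  Base: 1,558,500 zł − 0 zł = 1,558,500 zł
  1,558,500 zł × 11% = 171,435 zł

182,296 zł > 171,435 zł, so the ordinary income tax governs.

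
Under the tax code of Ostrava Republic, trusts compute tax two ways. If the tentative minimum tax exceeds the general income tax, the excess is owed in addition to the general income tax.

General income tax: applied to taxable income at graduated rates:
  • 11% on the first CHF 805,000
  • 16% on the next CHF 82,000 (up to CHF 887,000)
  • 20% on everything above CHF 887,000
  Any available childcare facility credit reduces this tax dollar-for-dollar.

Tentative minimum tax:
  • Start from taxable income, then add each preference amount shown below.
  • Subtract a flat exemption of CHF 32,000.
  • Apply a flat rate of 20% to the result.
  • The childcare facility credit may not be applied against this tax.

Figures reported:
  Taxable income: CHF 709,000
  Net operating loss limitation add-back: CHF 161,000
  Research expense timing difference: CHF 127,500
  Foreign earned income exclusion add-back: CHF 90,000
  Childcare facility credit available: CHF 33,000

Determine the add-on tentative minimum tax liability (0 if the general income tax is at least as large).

CHF 166,110

General income tax:
  CHF 709,000 × 11% = CHF 77,990
  Less childcare facility credit CHF 33,000 → CHF 44,990

Tentative minimum tax:
  Adjusted income: CHF 709,000 + CHF 161,000 + CHF 127,500 + CHF 90,000 = CHF 1,087,500
  Less exemption CHF 32,000 → base CHF 1,055,500
  CHF 1,055,500 × 20% = CHF 211,100

Excess of tentative minimum tax over general income tax: CHF 211,100 − CHF 44,990 = CHF 166,110.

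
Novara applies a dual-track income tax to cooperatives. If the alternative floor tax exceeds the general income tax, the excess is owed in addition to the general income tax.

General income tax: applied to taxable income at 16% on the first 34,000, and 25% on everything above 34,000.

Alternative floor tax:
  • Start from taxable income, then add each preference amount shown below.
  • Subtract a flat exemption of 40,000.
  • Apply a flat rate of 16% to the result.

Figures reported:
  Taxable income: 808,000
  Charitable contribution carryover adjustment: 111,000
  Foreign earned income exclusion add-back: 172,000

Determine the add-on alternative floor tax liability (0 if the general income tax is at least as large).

General income tax:
  34,000 × 16% = 5,440
  774,000 × 25% = 193,500
  → 198,940

Alternative floor tax:
  Adjusted income: 808,000 + 111,000 + 172,000 = 1,091,000
  Less exemption 40,000 → base 1,051,000
  1,051,000 × 16% = 168,160

168,160 ≤ 198,940, so no add-on is due.

0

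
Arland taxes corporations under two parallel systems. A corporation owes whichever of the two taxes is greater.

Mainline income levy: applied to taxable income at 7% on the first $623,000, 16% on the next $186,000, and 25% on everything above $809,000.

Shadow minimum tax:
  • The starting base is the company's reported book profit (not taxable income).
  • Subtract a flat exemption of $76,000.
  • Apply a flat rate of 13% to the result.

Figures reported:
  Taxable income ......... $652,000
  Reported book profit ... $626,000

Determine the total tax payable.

Shadow minimum tax:
  Base (reported book profit): $626,000
  Less exemption $76,000 → base $550,000
  $550,000 × 13% = $71,500

Mainline income levy:
  $623,000 × 7% = $43,610
  $29,000 × 16% = $4,640
  → $48,250

$71,500 > $48,250, so the shadow minimum tax is the binding amount.

$71,500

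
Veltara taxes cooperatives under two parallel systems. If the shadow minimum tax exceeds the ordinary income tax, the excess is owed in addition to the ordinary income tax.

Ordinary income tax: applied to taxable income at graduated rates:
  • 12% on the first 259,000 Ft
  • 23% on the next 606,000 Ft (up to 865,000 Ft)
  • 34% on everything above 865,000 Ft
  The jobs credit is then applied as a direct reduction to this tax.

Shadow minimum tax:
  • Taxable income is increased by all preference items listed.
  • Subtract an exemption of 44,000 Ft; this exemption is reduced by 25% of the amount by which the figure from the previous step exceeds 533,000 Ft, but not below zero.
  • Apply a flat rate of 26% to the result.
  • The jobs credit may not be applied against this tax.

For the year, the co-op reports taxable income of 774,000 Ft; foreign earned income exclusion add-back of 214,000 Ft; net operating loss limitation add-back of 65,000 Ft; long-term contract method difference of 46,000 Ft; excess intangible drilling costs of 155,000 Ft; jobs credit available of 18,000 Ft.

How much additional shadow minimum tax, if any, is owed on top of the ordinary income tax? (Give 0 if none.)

194,510 Ft

Shadow minimum tax:
  Adjusted income: 774,000 Ft + 214,000 Ft + 65,000 Ft + 46,000 Ft + 155,000 Ft = 1,254,000 Ft
  Exemption: 25% × (1,254,000 Ft − 533,000 Ft) = 180,250 Ft ≥ 44,000 Ft, so the exemption is fully phased out
  Base: 1,254,000 Ft − 0 Ft = 1,254,000 Ft
  1,254,000 Ft × 26% = 326,040 Ft

Ordinary income tax:
  259,000 Ft × 12% = 31,080 Ft
  515,000 Ft × 23% = 118,450 Ft
  → 149,530 Ft
  Less jobs credit 18,000 Ft → 131,530 Ft

Excess of shadow minimum tax over ordinary income tax: 326,040 Ft − 131,530 Ft = 194,510 Ft.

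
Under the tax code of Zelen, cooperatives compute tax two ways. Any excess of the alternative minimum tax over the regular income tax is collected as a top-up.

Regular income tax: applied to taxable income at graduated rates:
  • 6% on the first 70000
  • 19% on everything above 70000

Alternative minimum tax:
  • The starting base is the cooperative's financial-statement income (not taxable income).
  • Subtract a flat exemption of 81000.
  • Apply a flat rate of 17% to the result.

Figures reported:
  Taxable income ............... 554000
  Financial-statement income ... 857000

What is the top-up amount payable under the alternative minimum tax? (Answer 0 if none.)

35760

Alternative minimum tax:
  Base (financial-statement income): 857000
  Less exemption 81000 → base 776000
  776000 × 17% = 131920

Regular income tax:
  70000 × 6% = 4200
  484000 × 19% = 91960
  → 96160

Excess of alternative minimum tax over regular income tax: 131920 − 96160 = 35760.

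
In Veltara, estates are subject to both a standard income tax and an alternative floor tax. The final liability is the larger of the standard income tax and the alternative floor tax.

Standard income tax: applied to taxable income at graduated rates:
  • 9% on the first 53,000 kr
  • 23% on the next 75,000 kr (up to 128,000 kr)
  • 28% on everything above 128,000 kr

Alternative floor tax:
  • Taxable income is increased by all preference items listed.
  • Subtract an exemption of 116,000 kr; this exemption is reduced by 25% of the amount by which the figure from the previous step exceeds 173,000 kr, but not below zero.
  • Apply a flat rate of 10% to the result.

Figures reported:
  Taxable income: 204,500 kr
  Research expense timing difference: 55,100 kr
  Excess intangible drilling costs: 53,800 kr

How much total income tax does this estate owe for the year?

Standard income tax:
  53,000 kr × 9% = 4,770 kr
  75,000 kr × 23% = 17,250 kr
  76,500 kr × 28% = 21,420 kr
  → 43,440 kr

Alternative floor tax:
  Adjusted income: 204,500 kr + 55,100 kr + 53,800 kr = 313,400 kr
  Exemption: 116,000 kr − 25% × (313,400 kr − 173,000 kr) = 116,000 kr − 35,100 kr = 80,900 kr
  Base: 313,400 kr − 80,900 kr = 232,500 kr
  232,500 kr × 10% = 23,250 kr

43,440 kr > 23,250 kr, so the standard income tax governs.

43,440 kr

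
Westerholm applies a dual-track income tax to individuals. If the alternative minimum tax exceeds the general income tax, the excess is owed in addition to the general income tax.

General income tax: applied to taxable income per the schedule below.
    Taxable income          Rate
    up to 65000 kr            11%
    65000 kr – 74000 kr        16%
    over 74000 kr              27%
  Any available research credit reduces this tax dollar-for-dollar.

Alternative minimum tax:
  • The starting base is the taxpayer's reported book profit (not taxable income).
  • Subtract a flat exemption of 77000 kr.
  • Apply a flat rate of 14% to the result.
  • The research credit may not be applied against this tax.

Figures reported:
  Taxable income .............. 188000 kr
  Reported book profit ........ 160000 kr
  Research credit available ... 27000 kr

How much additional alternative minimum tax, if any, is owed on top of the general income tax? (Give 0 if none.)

General income tax:
  65000 kr × 11% = 7150 kr
  9000 kr × 16% = 1440 kr
  114000 kr × 27% = 30780 kr
  → 39370 kr
  Less research credit 27000 kr → 12370 kr

Alternative minimum tax:
  Base (reported book profit): 160000 kr
  Less exemption 77000 kr → base 83000 kr
  83000 kr × 14% = 11620 kr

11620 kr ≤ 12370 kr, so no add-on is due.

0 kr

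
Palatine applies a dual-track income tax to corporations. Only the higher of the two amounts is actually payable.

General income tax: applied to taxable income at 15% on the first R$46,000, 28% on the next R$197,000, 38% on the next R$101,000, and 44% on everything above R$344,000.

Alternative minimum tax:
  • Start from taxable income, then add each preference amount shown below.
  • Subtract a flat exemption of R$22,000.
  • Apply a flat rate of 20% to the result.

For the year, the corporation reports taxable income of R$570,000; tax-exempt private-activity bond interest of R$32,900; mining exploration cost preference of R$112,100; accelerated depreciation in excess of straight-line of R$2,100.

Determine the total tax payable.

Alternative minimum tax:
  Adjusted income: R$570,000 + R$32,900 + R$112,100 + R$2,100 = R$717,100
  Less exemption R$22,000 → base R$695,100
  R$695,100 × 20% = R$139,020

General income tax:
  R$46,000 × 15% = R$6,900
  R$197,000 × 28% = R$55,160
  R$101,000 × 38% = R$38,380
  R$226,000 × 44% = R$99,440
  → R$199,880

R$199,880 > R$139,020, so the general income tax governs.

R$199,880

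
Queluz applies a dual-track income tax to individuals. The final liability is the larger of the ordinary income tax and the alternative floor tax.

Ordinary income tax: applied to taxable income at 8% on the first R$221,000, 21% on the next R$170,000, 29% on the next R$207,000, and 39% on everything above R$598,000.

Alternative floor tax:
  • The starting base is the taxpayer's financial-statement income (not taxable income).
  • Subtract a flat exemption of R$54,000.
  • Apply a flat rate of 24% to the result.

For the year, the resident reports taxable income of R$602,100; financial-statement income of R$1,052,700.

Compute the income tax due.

Ordinary income tax:
  R$221,000 × 8% = R$17,680
  R$170,000 × 21% = R$35,700
  R$207,000 × 29% = R$60,030
  R$4,100 × 39% = R$1,599
  → R$115,009

Alternative floor tax:
  Base (financial-statement income): R$1,052,700
  Less exemption R$54,000 → base R$998,700
  R$998,700 × 24% = R$239,688

R$239,688 > R$115,009, so the alternative floor tax is the binding amount.

R$239,688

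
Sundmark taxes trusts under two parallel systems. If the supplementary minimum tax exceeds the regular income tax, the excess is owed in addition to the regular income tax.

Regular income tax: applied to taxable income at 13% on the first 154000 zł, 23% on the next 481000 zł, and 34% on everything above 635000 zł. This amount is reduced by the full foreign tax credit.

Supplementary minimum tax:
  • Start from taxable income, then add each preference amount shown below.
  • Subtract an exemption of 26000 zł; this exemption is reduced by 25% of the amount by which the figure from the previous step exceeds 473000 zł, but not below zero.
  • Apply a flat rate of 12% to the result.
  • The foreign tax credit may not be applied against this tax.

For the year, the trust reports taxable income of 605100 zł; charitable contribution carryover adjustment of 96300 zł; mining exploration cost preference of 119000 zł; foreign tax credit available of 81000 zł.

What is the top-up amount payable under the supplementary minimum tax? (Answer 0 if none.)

Supplementary minimum tax:
  Adjusted income: 605100 zł + 96300 zł + 119000 zł = 820400 zł
  Exemption: 25% × (820400 zł − 473000 zł) = 86850 zł ≥ 26000 zł, so the exemption is fully phased out
  Base: 820400 zł − 0 zł = 820400 zł
  820400 zł × 12% = 98448 zł

Regular income tax:
  154000 zł × 13% = 20020 zł
  451100 zł × 23% = 103753 zł
  → 123773 zł
  Less foreign tax credit 81000 zł → 42773 zł

Excess of supplementary minimum tax over regular income tax: 98448 zł − 42773 zł = 55675 zł.

55675 zł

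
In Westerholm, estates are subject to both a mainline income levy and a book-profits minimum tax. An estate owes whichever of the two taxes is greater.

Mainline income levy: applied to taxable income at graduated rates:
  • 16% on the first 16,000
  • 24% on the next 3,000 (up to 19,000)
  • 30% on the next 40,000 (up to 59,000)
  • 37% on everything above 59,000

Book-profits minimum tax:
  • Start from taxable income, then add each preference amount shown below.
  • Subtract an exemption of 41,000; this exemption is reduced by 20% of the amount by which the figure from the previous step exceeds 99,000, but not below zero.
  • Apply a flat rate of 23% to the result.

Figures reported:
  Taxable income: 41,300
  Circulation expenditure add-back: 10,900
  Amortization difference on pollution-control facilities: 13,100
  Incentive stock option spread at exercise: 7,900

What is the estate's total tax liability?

Mainline income levy:
  16,000 × 16% = 2,560
  3,000 × 24% = 720
  22,300 × 30% = 6,690
  → 9,970

Book-profits minimum tax:
  Adjusted income: 41,300 + 10,900 + 13,100 + 7,900 = 73,200
  Exemption: 73,200 ≤ 99,000, so full 41,000 applies
  Base: 73,200 − 41,000 = 32,200
  32,200 × 23% = 7,406

9,970 > 7,406, so the mainline income levy governs.

9,970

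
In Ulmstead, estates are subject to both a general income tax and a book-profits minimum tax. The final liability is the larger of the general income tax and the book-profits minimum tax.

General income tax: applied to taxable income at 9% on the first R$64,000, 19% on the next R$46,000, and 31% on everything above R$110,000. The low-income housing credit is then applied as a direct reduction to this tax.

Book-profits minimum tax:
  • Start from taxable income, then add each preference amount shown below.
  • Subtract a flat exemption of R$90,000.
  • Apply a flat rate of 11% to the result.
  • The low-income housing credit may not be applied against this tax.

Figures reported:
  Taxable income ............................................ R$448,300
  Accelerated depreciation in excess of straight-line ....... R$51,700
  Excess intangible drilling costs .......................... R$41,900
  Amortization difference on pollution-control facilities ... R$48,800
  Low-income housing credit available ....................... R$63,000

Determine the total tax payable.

General income tax:
  R$64,000 × 9% = R$5,760
  R$46,000 × 19% = R$8,740
  R$338,300 × 31% = R$104,873
  → R$119,373
  Less low-income housing credit R$63,000 → R$56,373

Book-profits minimum tax:
  Adjusted income: R$448,300 + R$51,700 + R$41,900 + R$48,800 = R$590,700
  Less exemption R$90,000 → base R$500,700
  R$500,700 × 11% = R$55,077

R$56,373 > R$55,077, so the general income tax governs.

R$56,373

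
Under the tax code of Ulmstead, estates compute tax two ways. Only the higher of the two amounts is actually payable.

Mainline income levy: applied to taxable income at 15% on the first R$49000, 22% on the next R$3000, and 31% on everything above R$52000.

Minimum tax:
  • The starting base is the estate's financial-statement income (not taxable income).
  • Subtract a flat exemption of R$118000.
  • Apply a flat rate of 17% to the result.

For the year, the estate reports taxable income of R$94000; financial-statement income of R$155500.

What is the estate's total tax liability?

R$21030

Minimum tax:
  Base (financial-statement income): R$155500
  Less exemption R$118000 → base R$37500
  R$37500 × 17% = R$6375

Mainline income levy:
  R$49000 × 15% = R$7350
  R$3000 × 22% = R$660
  R$42000 × 31% = R$13020
  → R$21030

R$21030 > R$6375, so the mainline income levy governs.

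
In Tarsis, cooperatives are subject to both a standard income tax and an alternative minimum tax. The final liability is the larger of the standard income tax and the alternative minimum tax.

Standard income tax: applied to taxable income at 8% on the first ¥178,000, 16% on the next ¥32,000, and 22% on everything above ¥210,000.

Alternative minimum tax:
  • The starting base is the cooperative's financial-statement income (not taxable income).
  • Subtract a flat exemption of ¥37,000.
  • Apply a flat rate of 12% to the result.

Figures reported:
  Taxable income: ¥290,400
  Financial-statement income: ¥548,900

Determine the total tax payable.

Standard income tax:
  ¥178,000 × 8% = ¥14,240
  ¥32,000 × 16% = ¥5,120
  ¥80,400 × 22% = ¥17,688
  → ¥37,048

Alternative minimum tax:
  Base (financial-statement income): ¥548,900
  Less exemption ¥37,000 → base ¥511,900
  ¥511,900 × 12% = ¥61,428

¥61,428 > ¥37,048, so the alternative minimum tax is the binding amount.

¥61,428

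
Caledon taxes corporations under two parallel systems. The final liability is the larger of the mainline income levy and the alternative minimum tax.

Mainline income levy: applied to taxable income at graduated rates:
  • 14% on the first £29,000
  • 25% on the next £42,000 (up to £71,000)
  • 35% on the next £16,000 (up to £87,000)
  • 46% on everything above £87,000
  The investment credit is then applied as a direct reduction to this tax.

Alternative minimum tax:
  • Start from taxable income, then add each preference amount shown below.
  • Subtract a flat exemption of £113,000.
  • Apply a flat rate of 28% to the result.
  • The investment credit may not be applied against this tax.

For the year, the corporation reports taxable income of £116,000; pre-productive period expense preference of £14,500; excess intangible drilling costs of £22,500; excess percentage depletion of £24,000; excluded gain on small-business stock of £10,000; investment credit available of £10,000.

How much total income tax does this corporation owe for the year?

£23,500

Mainline income levy:
  £29,000 × 14% = £4,060
  £42,000 × 25% = £10,500
  £16,000 × 35% = £5,600
  £29,000 × 46% = £13,340
  → £33,500
  Less investment credit £10,000 → £23,500

Alternative minimum tax:
  Adjusted income: £116,000 + £14,500 + £22,500 + £24,000 + £10,000 = £187,000
  Less exemption £113,000 → base £74,000
  £74,000 × 28% = £20,720

£23,500 > £20,720, so the mainline income levy governs.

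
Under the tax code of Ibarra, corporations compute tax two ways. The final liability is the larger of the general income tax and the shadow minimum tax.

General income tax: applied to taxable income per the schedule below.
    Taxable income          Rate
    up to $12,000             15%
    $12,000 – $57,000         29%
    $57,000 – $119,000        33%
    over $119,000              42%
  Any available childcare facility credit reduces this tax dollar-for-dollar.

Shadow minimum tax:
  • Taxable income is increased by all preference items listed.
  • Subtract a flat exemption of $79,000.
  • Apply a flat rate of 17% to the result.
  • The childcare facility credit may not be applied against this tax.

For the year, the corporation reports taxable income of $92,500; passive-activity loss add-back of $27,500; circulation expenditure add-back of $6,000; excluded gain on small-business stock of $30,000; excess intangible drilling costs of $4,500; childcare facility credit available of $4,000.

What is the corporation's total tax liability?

$22,565

Shadow minimum tax:
  Adjusted income: $92,500 + $27,500 + $6,000 + $30,000 + $4,500 = $160,500
  Less exemption $79,000 → base $81,500
  $81,500 × 17% = $13,855

General income tax:
  $12,000 × 15% = $1,800
  $45,000 × 29% = $13,050
  $35,500 × 33% = $11,715
  → $26,565
  Less childcare facility credit $4,000 → $22,565

$22,565 > $13,855, so the general income tax governs.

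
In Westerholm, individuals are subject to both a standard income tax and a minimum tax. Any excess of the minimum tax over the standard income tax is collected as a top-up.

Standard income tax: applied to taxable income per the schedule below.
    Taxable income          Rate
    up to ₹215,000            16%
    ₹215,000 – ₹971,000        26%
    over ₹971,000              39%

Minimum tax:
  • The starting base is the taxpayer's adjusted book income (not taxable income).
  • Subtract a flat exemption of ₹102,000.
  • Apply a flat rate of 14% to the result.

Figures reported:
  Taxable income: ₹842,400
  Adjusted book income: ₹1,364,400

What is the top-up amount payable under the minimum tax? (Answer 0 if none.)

₹0

Standard income tax:
  ₹215,000 × 16% = ₹34,400
  ₹627,400 × 26% = ₹163,124
  → ₹197,524

Minimum tax:
  Base (adjusted book income): ₹1,364,400
  Less exemption ₹102,000 → base ₹1,262,400
  ₹1,262,400 × 14% = ₹176,736

₹176,736 ≤ ₹197,524, so no add-on is due.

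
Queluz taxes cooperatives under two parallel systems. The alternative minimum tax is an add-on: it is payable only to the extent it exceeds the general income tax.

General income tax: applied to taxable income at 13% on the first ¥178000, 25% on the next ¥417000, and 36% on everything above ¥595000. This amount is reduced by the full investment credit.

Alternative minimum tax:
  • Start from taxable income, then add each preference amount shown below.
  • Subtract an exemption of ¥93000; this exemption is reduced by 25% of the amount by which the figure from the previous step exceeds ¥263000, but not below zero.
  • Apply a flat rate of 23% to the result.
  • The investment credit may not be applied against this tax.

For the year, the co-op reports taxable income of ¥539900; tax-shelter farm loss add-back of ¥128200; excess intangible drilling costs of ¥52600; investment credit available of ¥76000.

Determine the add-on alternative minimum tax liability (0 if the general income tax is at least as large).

General income tax:
  ¥178000 × 13% = ¥23140
  ¥361900 × 25% = ¥90475
  → ¥113615
  Less investment credit ¥76000 → ¥37615

Alternative minimum tax:
  Adjusted income: ¥539900 + ¥128200 + ¥52600 = ¥720700
  Exemption: 25% × (¥720700 − ¥263000) = ¥114425 ≥ ¥93000, so the exemption is fully phased out
  Base: ¥720700 − ¥0 = ¥720700
  ¥720700 × 23% = ¥165761

Excess of alternative minimum tax over general income tax: ¥165761 − ¥37615 = ¥128146.

¥128146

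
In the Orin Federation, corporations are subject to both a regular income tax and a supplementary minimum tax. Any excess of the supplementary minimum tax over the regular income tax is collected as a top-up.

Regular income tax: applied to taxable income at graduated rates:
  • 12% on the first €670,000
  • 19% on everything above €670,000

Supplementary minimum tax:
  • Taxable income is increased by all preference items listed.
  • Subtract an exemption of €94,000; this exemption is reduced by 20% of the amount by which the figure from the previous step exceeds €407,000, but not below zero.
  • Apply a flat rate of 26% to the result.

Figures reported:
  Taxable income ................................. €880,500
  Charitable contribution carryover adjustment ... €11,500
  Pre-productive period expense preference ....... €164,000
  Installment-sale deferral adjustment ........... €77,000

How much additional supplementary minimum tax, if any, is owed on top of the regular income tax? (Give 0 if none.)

Regular income tax:
  €670,000 × 12% = €80,400
  €210,500 × 19% = €39,995
  → €120,395

Supplementary minimum tax:
  Adjusted income: €880,500 + €11,500 + €164,000 + €77,000 = €1,133,000
  Exemption: 20% × (€1,133,000 − €407,000) = €145,200 ≥ €94,000, so the exemption is fully phased out
  Base: €1,133,000 − €0 = €1,133,000
  €1,133,000 × 26% = €294,580

Excess of supplementary minimum tax over regular income tax: €294,580 − €120,395 = €174,185.

€174,185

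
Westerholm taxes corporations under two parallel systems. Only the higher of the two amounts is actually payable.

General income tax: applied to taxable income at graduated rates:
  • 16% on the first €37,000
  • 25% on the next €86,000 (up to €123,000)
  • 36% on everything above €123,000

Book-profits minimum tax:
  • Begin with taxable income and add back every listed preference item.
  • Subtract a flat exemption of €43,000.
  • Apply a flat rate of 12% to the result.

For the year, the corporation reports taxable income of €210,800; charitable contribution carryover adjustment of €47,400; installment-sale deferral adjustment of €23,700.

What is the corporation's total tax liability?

Book-profits minimum tax:
  Adjusted income: €210,800 + €47,400 + €23,700 = €281,900
  Less exemption €43,000 → base €238,900
  €238,900 × 12% = €28,668

General income tax:
  €37,000 × 16% = €5,920
  €86,000 × 25% = €21,500
  €87,800 × 36% = €31,608
  → €59,028

€59,028 > €28,668, so the general income tax governs.

€59,028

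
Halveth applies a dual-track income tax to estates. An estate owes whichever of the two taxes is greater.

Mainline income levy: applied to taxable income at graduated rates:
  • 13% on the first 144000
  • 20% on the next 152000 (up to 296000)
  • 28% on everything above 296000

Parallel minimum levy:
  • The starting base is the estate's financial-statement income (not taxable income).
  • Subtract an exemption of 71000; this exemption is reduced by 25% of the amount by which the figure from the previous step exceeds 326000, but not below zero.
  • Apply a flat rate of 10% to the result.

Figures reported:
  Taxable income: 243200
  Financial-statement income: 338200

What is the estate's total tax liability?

38560

Mainline income levy:
  144000 × 13% = 18720
  99200 × 20% = 19840
  → 38560

Parallel minimum levy:
  Base (financial-statement income): 338200
  Exemption: 71000 − 25% × (338200 − 326000) = 71000 − 3050 = 67950
  Base: 338200 − 67950 = 270250
  270250 × 10% = 27025

38560 > 27025, so the mainline income levy governs.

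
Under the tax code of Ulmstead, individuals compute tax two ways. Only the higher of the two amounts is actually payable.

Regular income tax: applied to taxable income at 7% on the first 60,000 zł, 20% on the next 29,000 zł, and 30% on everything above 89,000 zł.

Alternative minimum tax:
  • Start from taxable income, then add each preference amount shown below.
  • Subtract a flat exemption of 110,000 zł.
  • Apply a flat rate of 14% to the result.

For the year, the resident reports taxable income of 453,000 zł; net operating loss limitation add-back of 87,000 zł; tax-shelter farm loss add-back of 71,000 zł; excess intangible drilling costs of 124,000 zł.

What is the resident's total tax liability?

Alternative minimum tax:
  Adjusted income: 453,000 zł + 87,000 zł + 71,000 zł + 124,000 zł = 735,000 zł
  Less exemption 110,000 zł → base 625,000 zł
  625,000 zł × 14% = 87,500 zł

Regular income tax:
  60,000 zł × 7% = 4,200 zł
  29,000 zł × 20% = 5,800 zł
  364,000 zł × 30% = 109,200 zł
  → 119,200 zł

119,200 zł > 87,500 zł, so the regular income tax governs.

119,200 zł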